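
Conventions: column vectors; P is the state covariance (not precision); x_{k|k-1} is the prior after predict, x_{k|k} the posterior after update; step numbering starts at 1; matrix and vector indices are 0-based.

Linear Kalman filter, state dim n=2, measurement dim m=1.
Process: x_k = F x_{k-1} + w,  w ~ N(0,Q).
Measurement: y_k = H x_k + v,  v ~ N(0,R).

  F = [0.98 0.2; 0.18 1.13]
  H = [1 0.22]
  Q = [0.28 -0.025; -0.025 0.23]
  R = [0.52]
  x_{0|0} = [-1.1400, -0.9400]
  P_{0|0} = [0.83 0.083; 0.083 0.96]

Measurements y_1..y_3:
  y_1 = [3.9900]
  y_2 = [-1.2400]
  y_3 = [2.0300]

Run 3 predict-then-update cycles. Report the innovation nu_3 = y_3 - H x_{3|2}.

innov = [1.8133]

step 1: x^-=[-1.3052, -1.2674]  P^-=[1.1481 0.4333; 0.4333 1.5165]  S=[1.9321]  K=[0.6435; 0.3969]  nu=[5.5740]  x^+=[2.2819, 0.9451]  P^+=[0.3479 -0.0603; -0.0603 1.2121]
step 2: x^-=[2.4253, 1.4787]  P^-=[0.6390 0.2414; 0.2414 1.7645]  S=[1.3506]  K=[0.5124; 0.4662]  nu=[-3.9906]  x^+=[0.3804, -0.3815]  P^+=[0.2843 -0.0812; -0.0812 1.4710]
step 3: x^-=[0.2965, -0.3627]  P^-=[0.5801 0.2647; 0.2647 2.0845]  S=[1.3174]  K=[0.4845; 0.5490]  nu=[1.8133]  x^+=[1.1750, 0.6329]  P^+=[0.2708 -0.0857; -0.0857 1.6873]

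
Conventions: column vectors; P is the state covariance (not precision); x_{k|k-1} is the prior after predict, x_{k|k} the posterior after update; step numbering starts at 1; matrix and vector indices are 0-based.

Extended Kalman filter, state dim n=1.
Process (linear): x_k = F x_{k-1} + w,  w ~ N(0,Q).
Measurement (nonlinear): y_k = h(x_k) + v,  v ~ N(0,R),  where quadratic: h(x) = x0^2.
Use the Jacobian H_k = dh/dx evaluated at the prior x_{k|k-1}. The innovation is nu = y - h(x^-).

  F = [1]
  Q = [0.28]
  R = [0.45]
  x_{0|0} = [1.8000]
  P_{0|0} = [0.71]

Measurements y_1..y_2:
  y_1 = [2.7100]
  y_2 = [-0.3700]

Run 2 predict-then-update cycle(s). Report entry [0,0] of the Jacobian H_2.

step 1: x^-=[1.8000]  P^-=[0.9900]  H_jac=[3.6000]  S=[13.2804]  K=[0.2684]  nu=[-0.5300]  x^+=[1.6578]  P^+=[0.0335]
step 2: x^-=[1.6578]  P^-=[0.3135]  H_jac=[3.3155]  S=[3.8967]  K=[0.2668]  nu=[-3.1182]  x^+=[0.8259]  P^+=[0.0362]

H_jac[0,0] = 3.3155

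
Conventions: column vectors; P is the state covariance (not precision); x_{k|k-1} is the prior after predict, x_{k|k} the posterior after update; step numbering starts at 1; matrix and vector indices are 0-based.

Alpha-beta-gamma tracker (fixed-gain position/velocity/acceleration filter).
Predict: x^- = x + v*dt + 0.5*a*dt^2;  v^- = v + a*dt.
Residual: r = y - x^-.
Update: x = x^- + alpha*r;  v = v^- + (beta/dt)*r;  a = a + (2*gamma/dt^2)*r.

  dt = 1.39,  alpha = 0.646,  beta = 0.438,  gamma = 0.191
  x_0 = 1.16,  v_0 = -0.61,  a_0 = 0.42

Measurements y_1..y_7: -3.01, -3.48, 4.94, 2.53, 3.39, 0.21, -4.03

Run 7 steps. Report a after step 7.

step 1: x_pred=0.7178  r=-3.7278  x^+=-1.6903  v^+=-1.2009  a^+=-0.3170
step 2: x_pred=-3.6658  r=0.1858  x^+=-3.5458  v^+=-1.5830  a^+=-0.2803
step 3: x_pred=-6.0169  r=10.9569  x^+=1.0612  v^+=1.4800  a^+=1.8860
step 4: x_pred=4.9404  r=-2.4104  x^+=3.3833  v^+=3.3420  a^+=1.4094
step 5: x_pred=9.3903  r=-6.0003  x^+=5.5141  v^+=3.4104  a^+=0.2231
step 6: x_pred=10.4701  r=-10.2601  x^+=3.8421  v^+=0.4875  a^+=-1.8054
step 7: x_pred=2.7756  r=-6.8056  x^+=-1.6208  v^+=-4.1666  a^+=-3.1510

a_post = -3.1510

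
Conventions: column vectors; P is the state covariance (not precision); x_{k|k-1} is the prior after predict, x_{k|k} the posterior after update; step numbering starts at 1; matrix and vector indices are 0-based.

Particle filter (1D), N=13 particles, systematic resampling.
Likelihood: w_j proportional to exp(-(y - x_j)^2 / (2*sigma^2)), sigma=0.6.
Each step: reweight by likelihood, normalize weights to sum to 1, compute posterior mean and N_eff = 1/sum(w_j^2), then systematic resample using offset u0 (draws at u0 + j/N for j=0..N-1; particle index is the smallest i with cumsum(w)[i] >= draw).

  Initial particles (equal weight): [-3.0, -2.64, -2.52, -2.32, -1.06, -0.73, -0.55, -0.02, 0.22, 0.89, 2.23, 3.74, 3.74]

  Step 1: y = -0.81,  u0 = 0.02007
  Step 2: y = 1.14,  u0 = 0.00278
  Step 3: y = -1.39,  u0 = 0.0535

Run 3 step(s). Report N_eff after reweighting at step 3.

step 1: w=[0.0004, 0.0027, 0.0048, 0.0118, 0.2578, 0.2787, 0.2560, 0.1182, 0.0644, 0.0051, 0.0000, 0.0000, 0.0000]  mean=-0.6491  Neff=4.3856  idx=[4, 4, 4, 4, 5, 5, 5, 6, 6, 6, 6, 7, 8]
step 2: w=[0.0021, 0.0021, 0.0021, 0.0021, 0.0137, 0.0137, 0.0137, 0.0334, 0.0334, 0.0334, 0.0334, 0.2722, 0.5445]  mean=0.0018  Neff=2.6620  idx=[1, 7, 10, 11, 11, 11, 12, 12, 12, 12, 12, 12, 12]
step 3: w=[0.4250, 0.1855, 0.1855, 0.0365, 0.0365, 0.0365, 0.0135, 0.0135, 0.0135, 0.0135, 0.0135, 0.0135, 0.0135]  mean=-0.6360  Neff=3.9259  idx=[0, 0, 0, 0, 0, 1, 1, 1, 2, 2, 3, 5, 11]

N_eff = 3.9259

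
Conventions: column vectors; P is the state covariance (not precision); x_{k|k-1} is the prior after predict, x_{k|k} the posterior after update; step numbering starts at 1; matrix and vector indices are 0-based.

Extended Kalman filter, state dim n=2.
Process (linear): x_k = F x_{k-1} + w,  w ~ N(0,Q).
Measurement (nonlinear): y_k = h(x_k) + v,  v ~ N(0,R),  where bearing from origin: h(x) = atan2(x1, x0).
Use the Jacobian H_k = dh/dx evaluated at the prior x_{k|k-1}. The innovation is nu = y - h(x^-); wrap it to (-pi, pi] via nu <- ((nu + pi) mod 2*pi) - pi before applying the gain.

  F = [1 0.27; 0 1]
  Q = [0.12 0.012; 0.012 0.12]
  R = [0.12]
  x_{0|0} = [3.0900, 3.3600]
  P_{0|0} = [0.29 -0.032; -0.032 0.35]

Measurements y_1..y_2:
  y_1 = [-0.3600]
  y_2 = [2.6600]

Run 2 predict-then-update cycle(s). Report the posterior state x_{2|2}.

x_post = [4.8065, 3.9470]

step 1: x^-=[3.9972, 3.3600]  P^-=[0.4182 0.0745; 0.0745 0.4700]  H_jac=[-0.1232 0.1466]  S=[0.1338]  K=[-0.3036; 0.4465]  nu=[-1.0590]  x^+=[4.3188, 2.8872]  P^+=[0.4059 0.0926; 0.0926 0.4433]
step 2: x^-=[5.0983, 2.8872]  P^-=[0.6082 0.2243; 0.2243 0.5633]  H_jac=[-0.0841 0.1485]  S=[0.1311]  K=[-0.1360; 0.4942]  nu=[2.1447]  x^+=[4.8065, 3.9470]  P^+=[0.6058 0.2332; 0.2332 0.5313]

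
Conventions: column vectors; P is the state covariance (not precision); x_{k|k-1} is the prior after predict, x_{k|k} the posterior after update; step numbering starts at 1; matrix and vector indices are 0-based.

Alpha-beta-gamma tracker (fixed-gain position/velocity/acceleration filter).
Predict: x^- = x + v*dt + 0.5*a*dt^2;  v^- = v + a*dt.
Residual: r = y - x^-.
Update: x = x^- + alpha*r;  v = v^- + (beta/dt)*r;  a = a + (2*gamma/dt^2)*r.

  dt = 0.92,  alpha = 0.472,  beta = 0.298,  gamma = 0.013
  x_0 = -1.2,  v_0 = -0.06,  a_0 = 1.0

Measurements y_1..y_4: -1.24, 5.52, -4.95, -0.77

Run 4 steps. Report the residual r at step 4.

resid = -2.8505

step 1: x_pred=-0.8320  r=-0.4080  x^+=-1.0246  v^+=0.7278  a^+=0.9875
step 2: x_pred=0.0629  r=5.4571  x^+=2.6387  v^+=3.4039  a^+=1.1551
step 3: x_pred=6.2591  r=-11.2091  x^+=0.9684  v^+=0.8358  a^+=0.8108
step 4: x_pred=2.0805  r=-2.8505  x^+=0.7351  v^+=0.6584  a^+=0.7232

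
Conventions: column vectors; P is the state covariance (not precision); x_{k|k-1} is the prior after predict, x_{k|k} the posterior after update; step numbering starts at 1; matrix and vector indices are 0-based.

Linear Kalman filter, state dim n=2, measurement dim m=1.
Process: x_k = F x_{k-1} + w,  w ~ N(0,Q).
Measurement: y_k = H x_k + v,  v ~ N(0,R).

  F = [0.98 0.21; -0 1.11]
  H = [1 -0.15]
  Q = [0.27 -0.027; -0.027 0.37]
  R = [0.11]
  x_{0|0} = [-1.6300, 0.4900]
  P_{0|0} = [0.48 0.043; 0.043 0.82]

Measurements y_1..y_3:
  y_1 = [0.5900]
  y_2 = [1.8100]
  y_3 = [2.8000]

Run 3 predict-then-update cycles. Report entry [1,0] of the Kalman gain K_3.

K[1,0] = 0.6764

step 1: x^-=[-1.4945, 0.5439]  P^-=[0.7849 0.2109; 0.2109 1.3803]  S=[0.8626]  K=[0.8732; 0.0045]  nu=[2.1661]  x^+=[0.3968, 0.5536]  P^+=[0.1272 0.2075; 0.2075 1.3803]
step 2: x^-=[0.5052, 0.6145]  P^-=[0.5384 0.5205; 0.5205 2.0707]  S=[0.5389]  K=[0.8543; 0.3895]  nu=[1.3970]  x^+=[1.6986, 1.1587]  P^+=[0.1452 0.3412; 0.3412 1.9889]
step 3: x^-=[1.9080, 1.2862]  P^-=[0.6375 0.8078; 0.8078 2.8205]  S=[0.5687]  K=[0.9080; 0.6764]  nu=[1.0849]  x^+=[2.8931, 2.0200]  P^+=[0.1687 0.4585; 0.4585 2.5603]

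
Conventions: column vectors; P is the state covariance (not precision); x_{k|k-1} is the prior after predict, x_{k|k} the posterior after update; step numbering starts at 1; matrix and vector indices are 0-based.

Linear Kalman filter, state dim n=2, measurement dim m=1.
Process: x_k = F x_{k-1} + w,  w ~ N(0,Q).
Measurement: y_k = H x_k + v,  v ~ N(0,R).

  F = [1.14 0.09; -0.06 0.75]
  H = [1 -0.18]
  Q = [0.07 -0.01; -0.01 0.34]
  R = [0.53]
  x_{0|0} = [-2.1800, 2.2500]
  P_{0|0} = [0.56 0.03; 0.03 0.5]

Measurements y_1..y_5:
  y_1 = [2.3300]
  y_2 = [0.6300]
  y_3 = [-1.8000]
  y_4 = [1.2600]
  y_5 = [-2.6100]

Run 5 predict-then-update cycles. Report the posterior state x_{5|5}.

x_post = [-0.7202, 0.4444]

step 1: x^-=[-2.2827, 1.8183]  P^-=[0.8080 0.0109; 0.0109 0.6206]  S=[1.3542]  K=[0.5952; -0.0744]  nu=[4.9400]  x^+=[0.6577, 1.4507]  P^+=[0.3282 0.0709; 0.0709 0.6131]
step 2: x^-=[0.8803, 1.0486]  P^-=[0.5161 0.0692; 0.0692 0.6796]  S=[1.0432]  K=[0.4828; -0.0510]  nu=[-0.0616]  x^+=[0.8506, 1.0517]  P^+=[0.2729 0.0948; 0.0948 0.6769]
step 3: x^-=[1.0643, 0.7377]  P^-=[0.4497 0.0976; 0.0976 0.7132]  S=[0.9676]  K=[0.4465; -0.0318]  nu=[-2.7315]  x^+=[-0.1554, 0.8246]  P^+=[0.2567 0.1113; 0.1113 0.7122]
step 4: x^-=[-0.1030, 0.6278]  P^-=[0.4322 0.1151; 0.1151 0.7315]  S=[0.9445]  K=[0.4357; -0.0175]  nu=[1.4760]  x^+=[0.5401, 0.6019]  P^+=[0.2529 0.1223; 0.1223 0.7313]
step 5: x^-=[0.6699, 0.4190]  P^-=[0.4297 0.1260; 0.1260 0.7412]  S=[0.9384]  K=[0.4338; -0.0079]  nu=[-3.2045]  x^+=[-0.7202, 0.4444]  P^+=[0.2532 0.1292; 0.1292 0.7412]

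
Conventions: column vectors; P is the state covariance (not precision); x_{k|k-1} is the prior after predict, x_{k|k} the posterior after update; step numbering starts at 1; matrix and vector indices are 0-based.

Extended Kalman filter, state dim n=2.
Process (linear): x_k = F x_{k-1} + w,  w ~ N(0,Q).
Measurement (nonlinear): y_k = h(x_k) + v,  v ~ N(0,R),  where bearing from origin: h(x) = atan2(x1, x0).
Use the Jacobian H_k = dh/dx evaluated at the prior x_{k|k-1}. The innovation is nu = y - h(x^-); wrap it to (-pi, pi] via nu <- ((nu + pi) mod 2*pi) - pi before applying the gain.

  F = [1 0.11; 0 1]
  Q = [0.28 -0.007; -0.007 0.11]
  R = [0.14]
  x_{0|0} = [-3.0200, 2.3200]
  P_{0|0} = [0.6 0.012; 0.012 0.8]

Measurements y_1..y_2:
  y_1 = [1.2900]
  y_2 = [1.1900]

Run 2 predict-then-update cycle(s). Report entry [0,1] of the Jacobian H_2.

H_jac[0,1] = -0.1033

step 1: x^-=[-2.7648, 2.3200]  P^-=[0.8923 0.0930; 0.0930 0.9100]  H_jac=[-0.1781 -0.2122]  S=[0.2163]  K=[-0.8259; -0.9694]  nu=[-1.1534]  x^+=[-1.8122, 3.4381]  P^+=[0.7448 -0.0802; -0.0802 0.7067]
step 2: x^-=[-1.4340, 3.4381]  P^-=[1.0157 -0.0095; -0.0095 0.8167]  H_jac=[-0.2478 -0.1033]  S=[0.2106]  K=[-1.1903; -0.3897]  nu=[-0.7759]  x^+=[-0.5104, 3.7405]  P^+=[0.7173 -0.1071; -0.1071 0.7847]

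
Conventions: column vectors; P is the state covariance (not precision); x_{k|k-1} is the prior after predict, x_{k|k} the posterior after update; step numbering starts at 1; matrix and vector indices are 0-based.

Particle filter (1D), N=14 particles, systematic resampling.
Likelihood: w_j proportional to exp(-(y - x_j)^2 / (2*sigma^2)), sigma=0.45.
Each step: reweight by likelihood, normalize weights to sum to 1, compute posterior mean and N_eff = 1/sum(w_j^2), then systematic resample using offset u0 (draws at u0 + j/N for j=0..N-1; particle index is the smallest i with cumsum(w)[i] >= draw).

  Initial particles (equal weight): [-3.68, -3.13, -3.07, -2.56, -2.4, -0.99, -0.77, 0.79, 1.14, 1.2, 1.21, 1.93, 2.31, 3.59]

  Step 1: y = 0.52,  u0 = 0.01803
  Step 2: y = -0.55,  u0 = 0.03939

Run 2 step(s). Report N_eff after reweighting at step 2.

N_eff = 7.7691

step 1: w=[0.0000, 0.0000, 0.0000, 0.0000, 0.0000, 0.0019, 0.0087, 0.4448, 0.2061, 0.1700, 0.1643, 0.0039, 0.0002, 0.0000]  mean=0.9886  Neff=3.3750  idx=[7, 7, 7, 7, 7, 7, 7, 8, 8, 8, 9, 9, 10, 10]
step 2: w=[0.1354, 0.1354, 0.1354, 0.1354, 0.1354, 0.1354, 0.1354, 0.0099, 0.0099, 0.0099, 0.0059, 0.0059, 0.0054, 0.0054]  mean=0.8098  Neff=7.7691  idx=[0, 0, 1, 1, 2, 2, 3, 3, 4, 5, 5, 6, 6, 9]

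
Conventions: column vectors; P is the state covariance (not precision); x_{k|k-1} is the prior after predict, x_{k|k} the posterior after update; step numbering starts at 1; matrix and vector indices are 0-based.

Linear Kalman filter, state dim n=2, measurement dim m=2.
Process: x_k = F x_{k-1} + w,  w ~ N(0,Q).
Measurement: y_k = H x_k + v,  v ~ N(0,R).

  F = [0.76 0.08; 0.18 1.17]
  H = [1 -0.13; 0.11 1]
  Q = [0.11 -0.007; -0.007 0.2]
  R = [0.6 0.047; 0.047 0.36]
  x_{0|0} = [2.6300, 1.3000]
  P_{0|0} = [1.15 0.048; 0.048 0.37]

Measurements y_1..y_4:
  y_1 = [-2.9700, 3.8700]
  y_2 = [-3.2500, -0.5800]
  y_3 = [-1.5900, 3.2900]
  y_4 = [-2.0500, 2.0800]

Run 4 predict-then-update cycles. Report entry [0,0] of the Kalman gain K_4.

K[0,0] = 0.2459

step 1: x^-=[2.1028, 1.9944]  P^-=[0.7824 0.2283; 0.2283 0.7640]  S=[1.3360 0.2588; 0.2588 1.1837]  K=[0.5346 0.1487; -0.0340 0.6741]  nu=[-4.8135, 1.6443]  x^+=[-0.2262, 3.2666]  P^+=[0.3332 0.0420; 0.0420 0.2365]
step 2: x^-=[0.0894, 3.7812]  P^-=[0.3091 0.0987; 0.0987 0.5522]  S=[0.8928 0.1065; 0.1065 0.9376]  K=[0.3193 0.1052; -0.0421 0.6053]  nu=[-2.8479, -4.3710]  x^+=[-1.2799, 1.2554]  P^+=[0.2005 0.0308; 0.0308 0.2125]
step 3: x^-=[-0.8723, 1.2384]  P^-=[0.2309 0.0682; 0.0682 0.5104]  S=[0.8218 0.0733; 0.0733 0.8882]  K=[0.2628 0.0837; -0.0501 0.5872]  nu=[-0.5567, 2.1476]  x^+=[-0.8388, 2.5274]  P^+=[0.1648 0.0244; 0.0244 0.2064]
step 4: x^-=[-0.4353, 2.8061]  P^-=[0.2094 0.0569; 0.0569 0.4981]  S=[0.8031 0.0613; 0.0613 0.8731]  K=[0.2459 0.0742; -0.0542 0.5814]  nu=[-1.2499, -0.6782]  x^+=[-0.7931, 2.4795]  P^+=[0.1538 0.0214; 0.0214 0.2044]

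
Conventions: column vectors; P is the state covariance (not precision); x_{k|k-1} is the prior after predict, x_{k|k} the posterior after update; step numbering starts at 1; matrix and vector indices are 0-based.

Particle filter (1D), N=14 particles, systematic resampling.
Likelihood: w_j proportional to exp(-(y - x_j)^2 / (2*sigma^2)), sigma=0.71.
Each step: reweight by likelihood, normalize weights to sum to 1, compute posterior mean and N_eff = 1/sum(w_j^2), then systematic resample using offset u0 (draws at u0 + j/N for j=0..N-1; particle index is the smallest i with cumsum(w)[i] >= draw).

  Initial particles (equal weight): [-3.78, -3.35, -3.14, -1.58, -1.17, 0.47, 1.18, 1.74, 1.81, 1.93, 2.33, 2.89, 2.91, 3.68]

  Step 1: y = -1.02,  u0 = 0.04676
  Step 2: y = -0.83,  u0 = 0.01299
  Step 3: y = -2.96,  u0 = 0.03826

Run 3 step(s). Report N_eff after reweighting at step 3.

N_eff = 9.8439

step 1: w=[0.0003, 0.0025, 0.0063, 0.3966, 0.5294, 0.0599, 0.0045, 0.0003, 0.0002, 0.0001, 0.0000, 0.0000, 0.0000, 0.0000]  mean=-1.2408  Neff=2.2662  idx=[3, 3, 3, 3, 3, 3, 4, 4, 4, 4, 4, 4, 4, 5]
step 2: w=[0.0580, 0.0580, 0.0580, 0.0580, 0.0580, 0.0580, 0.0904, 0.0904, 0.0904, 0.0904, 0.0904, 0.0904, 0.0904, 0.0190]  mean=-1.2817  Neff=12.8571  idx=[0, 1, 2, 3, 5, 6, 7, 7, 8, 9, 10, 10, 11, 12]
step 3: w=[0.1337, 0.1337, 0.1337, 0.1337, 0.1337, 0.0368, 0.0368, 0.0368, 0.0368, 0.0368, 0.0368, 0.0368, 0.0368, 0.0368]  mean=-1.4441  Neff=9.8439  idx=[0, 0, 1, 1, 2, 2, 3, 4, 4, 5, 7, 9, 11, 13]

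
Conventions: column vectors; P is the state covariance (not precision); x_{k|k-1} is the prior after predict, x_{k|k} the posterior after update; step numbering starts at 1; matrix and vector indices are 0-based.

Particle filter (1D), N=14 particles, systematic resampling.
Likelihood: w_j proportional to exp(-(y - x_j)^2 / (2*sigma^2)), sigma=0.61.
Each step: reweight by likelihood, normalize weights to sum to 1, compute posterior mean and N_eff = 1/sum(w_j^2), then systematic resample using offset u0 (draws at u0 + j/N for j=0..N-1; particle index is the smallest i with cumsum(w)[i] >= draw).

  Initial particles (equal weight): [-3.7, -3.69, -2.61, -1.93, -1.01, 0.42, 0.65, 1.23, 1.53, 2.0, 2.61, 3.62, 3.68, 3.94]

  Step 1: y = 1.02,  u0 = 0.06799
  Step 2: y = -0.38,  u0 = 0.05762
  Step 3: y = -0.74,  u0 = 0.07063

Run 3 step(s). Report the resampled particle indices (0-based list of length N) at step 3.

step 1: w=[0.0000, 0.0000, 0.0000, 0.0000, 0.0012, 0.1809, 0.2441, 0.2765, 0.2068, 0.0807, 0.0098, 0.0000, 0.0000, 0.0000]  mean=1.0772  Neff=4.5846  idx=[5, 5, 6, 6, 6, 6, 7, 7, 7, 8, 8, 8, 9, 10]
step 2: w=[0.2201, 0.2201, 0.1250, 0.1250, 0.1250, 0.1250, 0.0160, 0.0160, 0.0160, 0.0039, 0.0039, 0.0039, 0.0003, 0.0000]  mean=0.5871  Neff=6.2423  idx=[0, 0, 0, 1, 1, 1, 2, 2, 3, 4, 4, 5, 5, 8]
step 3: w=[0.1085, 0.1085, 0.1085, 0.1085, 0.1085, 0.1085, 0.0493, 0.0493, 0.0493, 0.0493, 0.0493, 0.0493, 0.0493, 0.0036]  mean=0.5023  Neff=11.4033  idx=[0, 1, 1, 2, 3, 3, 4, 5, 5, 7, 8, 10, 11, 13]

resampled_idx = [0, 1, 1, 2, 3, 3, 4, 5, 5, 7, 8, 10, 11, 13]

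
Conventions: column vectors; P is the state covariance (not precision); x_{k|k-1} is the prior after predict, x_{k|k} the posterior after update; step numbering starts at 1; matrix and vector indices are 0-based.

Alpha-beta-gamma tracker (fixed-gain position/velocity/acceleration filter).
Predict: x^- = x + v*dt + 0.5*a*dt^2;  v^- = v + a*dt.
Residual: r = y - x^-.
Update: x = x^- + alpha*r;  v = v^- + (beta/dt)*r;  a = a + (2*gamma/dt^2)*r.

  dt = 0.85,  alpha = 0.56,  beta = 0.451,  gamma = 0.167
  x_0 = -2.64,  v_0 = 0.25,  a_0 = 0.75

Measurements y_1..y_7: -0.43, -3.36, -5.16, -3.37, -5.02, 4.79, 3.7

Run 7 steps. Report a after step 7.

a_post = 5.3086

step 1: x_pred=-2.1566  r=1.7266  x^+=-1.1897  v^+=1.8036  a^+=1.5482
step 2: x_pred=0.9026  r=-4.2626  x^+=-1.4844  v^+=0.8578  a^+=-0.4224
step 3: x_pred=-0.9079  r=-4.2521  x^+=-3.2891  v^+=-1.7573  a^+=-2.3881
step 4: x_pred=-5.6455  r=2.2755  x^+=-4.3712  v^+=-2.5798  a^+=-1.3362
step 5: x_pred=-7.0468  r=2.0268  x^+=-5.9118  v^+=-2.6402  a^+=-0.3992
step 6: x_pred=-8.3002  r=13.0902  x^+=-0.9697  v^+=3.9660  a^+=5.6522
step 7: x_pred=4.4432  r=-0.7432  x^+=4.0270  v^+=8.3759  a^+=5.3086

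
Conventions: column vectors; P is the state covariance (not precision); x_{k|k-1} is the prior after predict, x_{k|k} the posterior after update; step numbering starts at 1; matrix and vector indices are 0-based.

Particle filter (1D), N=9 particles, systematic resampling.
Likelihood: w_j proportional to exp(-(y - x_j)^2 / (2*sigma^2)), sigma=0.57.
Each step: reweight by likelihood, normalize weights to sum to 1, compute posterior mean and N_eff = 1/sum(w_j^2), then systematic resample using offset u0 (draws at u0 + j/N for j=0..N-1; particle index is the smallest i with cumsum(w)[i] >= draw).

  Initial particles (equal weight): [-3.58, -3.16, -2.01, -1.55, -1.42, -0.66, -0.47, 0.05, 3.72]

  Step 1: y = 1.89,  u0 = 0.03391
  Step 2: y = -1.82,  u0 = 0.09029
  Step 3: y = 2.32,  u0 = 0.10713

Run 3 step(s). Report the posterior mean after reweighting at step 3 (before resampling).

post_mean = 0.0500

step 1: w=[0.0000, 0.0000, 0.0000, 0.0000, 0.0000, 0.0039, 0.0165, 0.4759, 0.5036]  mean=1.8868  Neff=2.0815  idx=[7, 7, 7, 7, 7, 8, 8, 8, 8]
step 2: w=[0.2000, 0.2000, 0.2000, 0.2000, 0.2000, 0.0000, 0.0000, 0.0000, 0.0000]  mean=0.0500  Neff=5.0000  idx=[0, 1, 1, 2, 2, 3, 3, 4, 4]
step 3: w=[0.1111, 0.1111, 0.1111, 0.1111, 0.1111, 0.1111, 0.1111, 0.1111, 0.1111]  mean=0.0500  Neff=9.0000  idx=[0, 1, 2, 3, 4, 5, 6, 7, 8]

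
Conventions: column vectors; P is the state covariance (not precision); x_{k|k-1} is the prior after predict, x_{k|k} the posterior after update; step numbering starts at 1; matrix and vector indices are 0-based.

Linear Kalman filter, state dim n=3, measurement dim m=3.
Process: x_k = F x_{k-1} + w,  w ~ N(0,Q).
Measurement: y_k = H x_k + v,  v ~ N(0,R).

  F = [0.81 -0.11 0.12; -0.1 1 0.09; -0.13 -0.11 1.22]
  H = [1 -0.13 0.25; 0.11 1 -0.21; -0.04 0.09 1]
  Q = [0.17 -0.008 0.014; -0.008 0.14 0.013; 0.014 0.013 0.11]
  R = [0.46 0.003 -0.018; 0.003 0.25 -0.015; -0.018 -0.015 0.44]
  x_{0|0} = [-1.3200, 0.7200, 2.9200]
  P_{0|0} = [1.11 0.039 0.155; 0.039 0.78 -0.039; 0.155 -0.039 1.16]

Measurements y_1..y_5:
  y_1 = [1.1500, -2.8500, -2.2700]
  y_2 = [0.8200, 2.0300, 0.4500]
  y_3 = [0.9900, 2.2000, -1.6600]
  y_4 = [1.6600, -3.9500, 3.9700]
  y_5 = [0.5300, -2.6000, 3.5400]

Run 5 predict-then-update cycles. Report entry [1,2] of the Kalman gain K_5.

K[1,2] = 0.1208

step 1: x^-=[-0.7980, 1.1148, 3.6548]  P^-=[0.9486 -0.1340 0.2300; -0.1340 0.9229 -0.0036; 0.2300 -0.0036 1.8272]  S=[1.6885 -0.2836 0.6053; -0.2836 1.2263 -0.2920; 0.6053 -0.2920 2.2581]  K=[0.6479 0.0659 -0.0855; -0.0796 0.7602 0.1572; 0.1194 -0.0861 0.7618]  nu=[1.1792, -3.1095, -6.0571]  x^+=[0.2787, -2.2954, -0.5508]  P^+=[0.3060 -0.0215 -0.0361; -0.0215 0.1983 0.0405; -0.0361 0.0405 0.3292]
step 2: x^-=[0.4122, -2.3728, -0.4557]  P^-=[0.3737 -0.0665 -0.0071; -0.0665 0.3563 0.0877; -0.0071 0.0877 0.6076]  S=[0.8857 -0.0740 0.0920; -0.0740 0.5865 -0.0249; 0.0920 -0.0249 1.0679]  K=[0.4372 0.0118 -0.0636; -0.0696 0.5605 0.1338; 0.0888 -0.0339 0.5682]  nu=[0.2133, 4.2618, 1.1358]  x^+=[0.4833, 0.1532, 0.0639]  P^+=[0.2058 -0.0228 -0.0258; -0.0228 0.1483 0.0374; -0.0258 0.0374 0.2445]
step 3: x^-=[0.3823, 0.1106, -0.0018]  P^-=[0.3084 -0.0545 0.0011; -0.0545 0.3041 0.0777; 0.0011 0.0777 0.4767]  S=[0.8130 -0.0600 0.0728; -0.0600 0.5342 -0.0111; 0.0728 -0.0111 0.9339]  K=[0.3930 0.0042 -0.0479; -0.0645 0.5229 0.1261; 0.0882 -0.0212 0.5107]  nu=[0.6225, 2.0470, -1.6529]  x^+=[0.7147, 0.9324, -0.8345]  P^+=[0.1836 -0.0212 -0.0190; -0.0212 0.1384 0.0355; -0.0190 0.0355 0.2195]
step 4: x^-=[0.3762, 0.7859, -1.2135]  P^-=[0.2945 -0.0504 0.0064; -0.0504 0.2930 0.0723; 0.0064 0.0723 0.4374]  S=[0.7984 -0.0565 0.0699; -0.0565 0.5241 -0.0086; 0.0699 -0.0086 0.8931]  K=[0.3829 0.0036 -0.0410; -0.0625 0.5148 0.1225; 0.0890 -0.0184 0.4896]  nu=[1.6894, -5.0321, 5.1279]  x^+=[0.7942, -1.2818, 1.5400]  P^+=[0.1783 -0.0203 -0.0160; -0.0203 0.1361 0.0343; -0.0160 0.0343 0.2104]
step 5: x^-=[0.9691, -1.2227, 1.9165]  P^-=[0.2912 -0.0490 0.0085; -0.0490 0.2901 0.0695; 0.0085 0.0695 0.4231]  S=[0.7951 -0.0555 0.0690; -0.0555 0.5219 -0.0084; 0.0690 -0.0084 0.8781]  K=[0.3806 0.0039 -0.0385; -0.0619 0.5129 0.1208; 0.0893 -0.0181 0.4814]  nu=[-1.0772, -1.0815, 1.7723]  x^+=[0.4868, -1.4965, 2.6930]  P^+=[0.1769 -0.0199 -0.0150; -0.0199 0.1355 0.0336; -0.0150 0.0336 0.2068]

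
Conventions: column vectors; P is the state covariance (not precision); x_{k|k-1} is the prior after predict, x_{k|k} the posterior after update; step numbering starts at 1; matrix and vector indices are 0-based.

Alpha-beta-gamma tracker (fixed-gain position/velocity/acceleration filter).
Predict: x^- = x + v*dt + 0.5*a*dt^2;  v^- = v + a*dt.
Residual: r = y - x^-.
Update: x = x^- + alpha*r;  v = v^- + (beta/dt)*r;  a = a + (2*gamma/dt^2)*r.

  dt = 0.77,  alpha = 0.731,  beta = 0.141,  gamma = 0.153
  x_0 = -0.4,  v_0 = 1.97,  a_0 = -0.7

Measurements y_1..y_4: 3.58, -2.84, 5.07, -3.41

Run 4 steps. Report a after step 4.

step 1: x_pred=0.9094  r=2.6706  x^+=2.8616  v^+=1.9200  a^+=0.6783
step 2: x_pred=4.5411  r=-7.3811  x^+=-0.8545  v^+=1.0907  a^+=-3.1311
step 3: x_pred=-0.9428  r=6.0128  x^+=3.4525  v^+=-0.2192  a^+=-0.0279
step 4: x_pred=3.2755  r=-6.6855  x^+=-1.6116  v^+=-1.4649  a^+=-3.4783

a_post = -3.4783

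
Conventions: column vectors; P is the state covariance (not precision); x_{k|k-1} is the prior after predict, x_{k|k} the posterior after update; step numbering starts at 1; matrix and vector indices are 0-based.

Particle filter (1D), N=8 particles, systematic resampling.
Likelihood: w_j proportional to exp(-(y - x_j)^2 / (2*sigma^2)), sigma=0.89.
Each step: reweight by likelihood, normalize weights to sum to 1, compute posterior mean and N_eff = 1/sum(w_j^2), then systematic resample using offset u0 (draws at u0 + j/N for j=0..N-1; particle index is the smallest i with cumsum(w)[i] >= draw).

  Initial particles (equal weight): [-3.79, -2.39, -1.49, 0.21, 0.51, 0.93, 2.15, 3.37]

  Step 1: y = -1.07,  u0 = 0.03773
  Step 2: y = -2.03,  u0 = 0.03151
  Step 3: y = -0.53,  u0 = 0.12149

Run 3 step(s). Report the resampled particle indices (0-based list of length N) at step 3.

step 1: w=[0.0050, 0.1770, 0.4757, 0.1890, 0.1100, 0.0426, 0.0008, 0.0000]  mean=-1.0137  Neff=3.2546  idx=[1, 1, 2, 2, 2, 3, 3, 4]
step 2: w=[0.2075, 0.2075, 0.1874, 0.1874, 0.1874, 0.0095, 0.0095, 0.0038]  mean=-1.8236  Neff=5.2175  idx=[0, 0, 1, 1, 2, 3, 3, 4]
step 3: w=[0.0419, 0.0419, 0.0419, 0.0419, 0.2081, 0.2081, 0.2081, 0.2081]  mean=-1.6409  Neff=5.5490  idx=[2, 4, 4, 5, 6, 6, 7, 7]

resampled_idx = [2, 4, 4, 5, 6, 6, 7, 7]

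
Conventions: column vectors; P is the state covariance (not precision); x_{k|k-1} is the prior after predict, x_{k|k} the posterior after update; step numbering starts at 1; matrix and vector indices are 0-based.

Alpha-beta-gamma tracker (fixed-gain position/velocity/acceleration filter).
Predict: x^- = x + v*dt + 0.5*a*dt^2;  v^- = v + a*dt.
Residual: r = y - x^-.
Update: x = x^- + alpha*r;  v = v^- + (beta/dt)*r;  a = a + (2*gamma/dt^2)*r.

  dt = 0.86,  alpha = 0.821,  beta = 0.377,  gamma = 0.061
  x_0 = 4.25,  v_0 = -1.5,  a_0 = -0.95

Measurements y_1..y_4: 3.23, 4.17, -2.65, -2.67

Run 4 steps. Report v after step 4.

step 1: x_pred=2.6087  r=0.6213  x^+=3.1188  v^+=-2.0446  a^+=-0.8475
step 2: x_pred=1.0470  r=3.1230  x^+=3.6110  v^+=-1.4045  a^+=-0.3324
step 3: x_pred=2.2802  r=-4.9302  x^+=-1.7675  v^+=-3.8516  a^+=-1.1456
step 4: x_pred=-5.5035  r=2.8335  x^+=-3.1772  v^+=-3.5947  a^+=-0.6782

v_post = -3.5947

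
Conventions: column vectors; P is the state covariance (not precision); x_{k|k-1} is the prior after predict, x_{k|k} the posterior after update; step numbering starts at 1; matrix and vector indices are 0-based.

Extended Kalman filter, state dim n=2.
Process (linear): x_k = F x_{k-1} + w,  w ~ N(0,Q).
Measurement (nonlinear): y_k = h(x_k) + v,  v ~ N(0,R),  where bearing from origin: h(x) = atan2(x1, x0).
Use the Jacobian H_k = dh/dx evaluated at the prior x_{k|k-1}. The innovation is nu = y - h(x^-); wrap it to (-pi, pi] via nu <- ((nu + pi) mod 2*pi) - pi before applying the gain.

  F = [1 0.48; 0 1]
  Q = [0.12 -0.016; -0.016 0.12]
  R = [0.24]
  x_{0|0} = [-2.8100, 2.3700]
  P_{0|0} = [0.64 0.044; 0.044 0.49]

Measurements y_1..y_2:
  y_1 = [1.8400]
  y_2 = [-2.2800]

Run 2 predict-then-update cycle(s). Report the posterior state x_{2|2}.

x_post = [-2.4973, 1.7075]

step 1: x^-=[-1.6724, 2.3700]  P^-=[0.9151 0.2632; 0.2632 0.6100]  H_jac=[-0.2817 -0.1988]  S=[0.3662]  K=[-0.8468; -0.5336]  nu=[-0.3453]  x^+=[-1.3800, 2.5542]  P^+=[0.6525 0.0977; 0.0977 0.5057]
step 2: x^-=[-0.1539, 2.5542]  P^-=[0.9829 0.3245; 0.3245 0.6257]  H_jac=[-0.3901 -0.0235]  S=[0.3959]  K=[-0.9878; -0.3569]  nu=[2.3722]  x^+=[-2.4973, 1.7075]  P^+=[0.5966 0.1849; 0.1849 0.5753]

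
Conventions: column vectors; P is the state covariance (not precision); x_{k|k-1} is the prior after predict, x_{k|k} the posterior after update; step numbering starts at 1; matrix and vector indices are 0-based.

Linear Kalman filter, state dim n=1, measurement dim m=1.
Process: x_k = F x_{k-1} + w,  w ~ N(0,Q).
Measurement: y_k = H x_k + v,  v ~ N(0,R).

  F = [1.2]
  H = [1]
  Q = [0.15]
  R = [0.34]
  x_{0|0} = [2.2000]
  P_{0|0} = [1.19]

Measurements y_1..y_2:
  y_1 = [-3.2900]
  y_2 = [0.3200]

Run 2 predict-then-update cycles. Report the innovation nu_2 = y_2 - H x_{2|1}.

step 1: x^-=[2.6400]  P^-=[1.8636]  S=[2.2036]  K=[0.8457]  nu=[-5.9300]  x^+=[-2.3750]  P^+=[0.2875]
step 2: x^-=[-2.8501]  P^-=[0.5641]  S=[0.9041]  K=[0.6239]  nu=[3.1701]  x^+=[-0.8722]  P^+=[0.2121]

innov = [3.1701]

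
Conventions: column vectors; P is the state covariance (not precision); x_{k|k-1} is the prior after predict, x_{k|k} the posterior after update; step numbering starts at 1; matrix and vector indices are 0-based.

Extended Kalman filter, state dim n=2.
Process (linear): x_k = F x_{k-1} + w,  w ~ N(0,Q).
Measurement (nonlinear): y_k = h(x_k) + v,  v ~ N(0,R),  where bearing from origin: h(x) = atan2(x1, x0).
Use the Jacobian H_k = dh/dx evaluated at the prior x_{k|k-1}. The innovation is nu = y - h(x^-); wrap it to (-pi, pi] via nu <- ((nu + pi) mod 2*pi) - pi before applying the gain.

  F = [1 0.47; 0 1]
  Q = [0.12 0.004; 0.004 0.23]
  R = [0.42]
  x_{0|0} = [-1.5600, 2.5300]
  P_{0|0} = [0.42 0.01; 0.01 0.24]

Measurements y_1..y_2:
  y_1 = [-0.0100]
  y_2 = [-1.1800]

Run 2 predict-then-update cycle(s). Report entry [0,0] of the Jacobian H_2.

H_jac[0,0] = -0.2584

step 1: x^-=[-0.3709, 2.5300]  P^-=[0.6024 0.1268; 0.1268 0.4700]  H_jac=[-0.3869 -0.0567]  S=[0.5173]  K=[-0.4645; -0.1464]  nu=[-1.7264]  x^+=[0.4311, 2.7827]  P^+=[0.4908 0.0916; 0.0916 0.4589]
step 2: x^-=[1.7389, 2.7827]  P^-=[0.7983 0.3113; 0.3113 0.6889]  H_jac=[-0.2584 0.1615]  S=[0.4653]  K=[-0.3353; 0.0662]  nu=[-2.1923]  x^+=[2.4741, 2.6376]  P^+=[0.7460 0.3216; 0.3216 0.6869]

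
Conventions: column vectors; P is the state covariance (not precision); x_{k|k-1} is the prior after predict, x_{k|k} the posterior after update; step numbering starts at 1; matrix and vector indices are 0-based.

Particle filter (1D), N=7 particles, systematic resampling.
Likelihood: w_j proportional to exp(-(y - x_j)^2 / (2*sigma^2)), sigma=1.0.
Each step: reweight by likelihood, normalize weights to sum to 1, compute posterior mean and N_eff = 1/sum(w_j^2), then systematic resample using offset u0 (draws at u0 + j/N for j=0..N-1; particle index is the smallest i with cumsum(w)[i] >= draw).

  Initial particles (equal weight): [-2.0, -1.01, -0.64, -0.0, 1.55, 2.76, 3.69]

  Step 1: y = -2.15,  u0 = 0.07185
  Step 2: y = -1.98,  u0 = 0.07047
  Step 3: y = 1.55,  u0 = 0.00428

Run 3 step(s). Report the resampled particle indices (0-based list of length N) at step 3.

resampled_idx = [0, 5, 5, 6, 6, 6, 6]

step 1: w=[0.5121, 0.2704, 0.1656, 0.0513, 0.0006, 0.0000, 0.0000]  mean=-1.4024  Neff=2.7366  idx=[0, 0, 0, 0, 1, 2, 2]
step 2: w=[0.1838, 0.1838, 0.1838, 0.1838, 0.1149, 0.0749, 0.0749]  mean=-1.6825  Neff=6.2662  idx=[0, 1, 1, 2, 3, 4, 6]
step 3: w=[0.0133, 0.0133, 0.0133, 0.0133, 0.0133, 0.2739, 0.6595]  mean=-0.8318  Neff=1.9573  idx=[0, 5, 5, 6, 6, 6, 6]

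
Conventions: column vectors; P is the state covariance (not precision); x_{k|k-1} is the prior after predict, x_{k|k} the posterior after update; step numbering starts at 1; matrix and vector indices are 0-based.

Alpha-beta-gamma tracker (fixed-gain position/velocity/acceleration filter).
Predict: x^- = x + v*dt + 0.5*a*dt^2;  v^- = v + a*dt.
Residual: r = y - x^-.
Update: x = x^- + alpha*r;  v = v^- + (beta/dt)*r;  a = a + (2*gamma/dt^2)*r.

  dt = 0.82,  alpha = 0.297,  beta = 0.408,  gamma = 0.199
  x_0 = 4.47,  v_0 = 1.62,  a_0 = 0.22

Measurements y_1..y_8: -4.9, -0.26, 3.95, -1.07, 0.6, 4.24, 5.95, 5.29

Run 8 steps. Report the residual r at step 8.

resid = -20.8360

step 1: x_pred=5.8724  r=-10.7724  x^+=2.6730  v^+=-3.5595  a^+=-6.1563
step 2: x_pred=-2.3156  r=2.0556  x^+=-1.7051  v^+=-7.5849  a^+=-4.9396
step 3: x_pred=-9.5853  r=13.5353  x^+=-5.5653  v^+=-4.9007  a^+=3.0721
step 4: x_pred=-8.5510  r=7.4810  x^+=-6.3292  v^+=1.3408  a^+=7.5002
step 5: x_pred=-2.7082  r=3.3082  x^+=-1.7256  v^+=9.1370  a^+=9.4584
step 6: x_pred=8.9466  r=-4.7066  x^+=7.5487  v^+=14.5510  a^+=6.6725
step 7: x_pred=21.7239  r=-15.7739  x^+=17.0390  v^+=12.1740  a^+=-2.6642
step 8: x_pred=26.1260  r=-20.8360  x^+=19.9377  v^+=-0.3778  a^+=-14.9972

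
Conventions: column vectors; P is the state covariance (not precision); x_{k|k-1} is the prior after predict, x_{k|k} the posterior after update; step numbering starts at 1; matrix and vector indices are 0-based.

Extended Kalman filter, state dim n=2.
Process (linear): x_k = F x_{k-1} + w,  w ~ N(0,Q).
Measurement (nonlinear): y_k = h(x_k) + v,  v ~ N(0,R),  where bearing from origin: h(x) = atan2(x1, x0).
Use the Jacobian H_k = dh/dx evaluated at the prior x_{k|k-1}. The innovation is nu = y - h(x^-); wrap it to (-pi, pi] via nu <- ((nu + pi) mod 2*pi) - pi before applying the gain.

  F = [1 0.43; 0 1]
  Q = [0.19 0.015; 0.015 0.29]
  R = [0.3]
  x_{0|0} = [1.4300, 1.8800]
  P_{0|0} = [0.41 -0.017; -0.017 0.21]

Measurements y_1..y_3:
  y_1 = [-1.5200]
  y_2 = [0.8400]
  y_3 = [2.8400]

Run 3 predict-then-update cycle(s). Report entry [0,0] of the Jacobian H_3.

step 1: x^-=[2.2384, 1.8800]  P^-=[0.6242 0.0883; 0.0883 0.5000]  H_jac=[-0.2200 0.2620]  S=[0.3543]  K=[-0.3223; 0.3148]  nu=[-2.2186]  x^+=[2.9534, 1.1816]  P^+=[0.5874 0.1243; 0.1243 0.4649]
step 2: x^-=[3.4615, 1.1816]  P^-=[0.9702 0.3392; 0.3392 0.7549]  H_jac=[-0.0883 0.2587]  S=[0.3426]  K=[0.0060; 0.4827]  nu=[0.5111]  x^+=[3.4646, 1.4282]  P^+=[0.9702 0.3382; 0.3382 0.6751]
step 3: x^-=[4.0787, 1.4282]  P^-=[1.5758 0.6434; 0.6434 0.9651]  H_jac=[-0.0765 0.2184]  S=[0.3338]  K=[0.0600; 0.4841]  nu=[2.5032]  x^+=[4.2288, 2.6399]  P^+=[1.5746 0.6337; 0.6337 0.8869]

H_jac[0,0] = -0.0765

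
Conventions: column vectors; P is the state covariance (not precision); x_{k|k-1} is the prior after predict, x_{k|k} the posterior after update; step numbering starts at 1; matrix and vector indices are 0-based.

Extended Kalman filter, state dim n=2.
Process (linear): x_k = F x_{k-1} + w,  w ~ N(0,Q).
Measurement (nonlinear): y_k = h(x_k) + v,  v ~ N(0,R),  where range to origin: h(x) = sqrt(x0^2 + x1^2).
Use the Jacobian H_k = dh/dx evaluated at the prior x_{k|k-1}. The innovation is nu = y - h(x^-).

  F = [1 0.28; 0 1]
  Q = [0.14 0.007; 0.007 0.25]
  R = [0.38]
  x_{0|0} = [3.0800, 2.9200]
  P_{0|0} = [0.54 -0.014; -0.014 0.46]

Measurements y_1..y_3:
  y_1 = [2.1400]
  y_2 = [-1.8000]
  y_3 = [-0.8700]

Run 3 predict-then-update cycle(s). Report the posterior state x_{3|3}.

step 1: x^-=[3.8976, 2.9200]  P^-=[0.7082 0.1218; 0.1218 0.7100]  H_jac=[0.8003 0.5996]  S=[1.2058]  K=[0.5306; 0.4339]  nu=[-2.7301]  x^+=[2.4489, 1.7354]  P^+=[0.3687 -0.1558; -0.1558 0.4830]
step 2: x^-=[2.9348, 1.7354]  P^-=[0.4593 -0.0136; -0.0136 0.7330]  H_jac=[0.8608 0.5090]  S=[0.8983]  K=[0.4324; 0.4023]  nu=[-5.2095]  x^+=[0.6821, -0.3604]  P^+=[0.2913 -0.1699; -0.1699 0.5876]
step 3: x^-=[0.5812, -0.3604]  P^-=[0.3823 0.0017; 0.0017 0.8376]  H_jac=[0.8499 -0.5270]  S=[0.8872]  K=[0.3652; -0.4959]  nu=[-1.5539]  x^+=[0.0137, 0.4102]  P^+=[0.2640 0.1623; 0.1623 0.6194]

x_post = [0.0137, 0.4102]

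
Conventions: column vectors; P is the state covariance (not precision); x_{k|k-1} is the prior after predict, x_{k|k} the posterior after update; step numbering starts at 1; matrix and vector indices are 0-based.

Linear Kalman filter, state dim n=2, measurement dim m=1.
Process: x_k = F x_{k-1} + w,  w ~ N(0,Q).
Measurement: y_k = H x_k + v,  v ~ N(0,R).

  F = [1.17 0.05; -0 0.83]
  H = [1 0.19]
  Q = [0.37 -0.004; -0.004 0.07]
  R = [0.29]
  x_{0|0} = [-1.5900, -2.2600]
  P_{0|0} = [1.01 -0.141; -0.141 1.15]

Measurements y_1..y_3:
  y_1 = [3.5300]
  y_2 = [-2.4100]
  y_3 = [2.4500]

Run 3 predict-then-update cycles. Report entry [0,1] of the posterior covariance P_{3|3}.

step 1: x^-=[-1.9733, -1.8758]  P^-=[1.7390 -0.0932; -0.0932 0.8622]  S=[2.0247]  K=[0.8501; 0.0349]  nu=[5.8597]  x^+=[3.0083, -1.6714]  P^+=[0.2757 -0.1532; -0.1532 0.8598]
step 2: x^-=[3.4361, -1.3873]  P^-=[0.7316 -0.1171; -0.1171 0.6623]  S=[1.0010]  K=[0.7086; 0.0087]  nu=[-5.5825]  x^+=[-0.5198, -1.4358]  P^+=[0.2289 -0.1233; -0.1233 0.6622]
step 3: x^-=[-0.6800, -1.1917]  P^-=[0.6706 -0.0963; -0.0963 0.5262]  S=[0.9430]  K=[0.6917; 0.0039]  nu=[3.3564]  x^+=[1.6417, -1.1785]  P^+=[0.2194 -0.0988; -0.0988 0.5262]

P_post[0,1] = -0.0988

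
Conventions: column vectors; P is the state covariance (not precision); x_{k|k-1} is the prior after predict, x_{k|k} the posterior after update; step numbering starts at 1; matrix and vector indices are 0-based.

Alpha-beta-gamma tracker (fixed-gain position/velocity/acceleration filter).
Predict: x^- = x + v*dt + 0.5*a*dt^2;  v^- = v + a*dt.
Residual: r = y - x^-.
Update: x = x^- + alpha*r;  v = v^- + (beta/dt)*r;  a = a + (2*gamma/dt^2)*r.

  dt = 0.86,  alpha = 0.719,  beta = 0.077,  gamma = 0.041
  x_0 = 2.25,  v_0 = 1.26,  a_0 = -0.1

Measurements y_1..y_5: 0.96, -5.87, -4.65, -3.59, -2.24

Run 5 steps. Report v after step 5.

v_post = -2.6635

step 1: x_pred=3.2966  r=-2.3366  x^+=1.6166  v^+=0.9648  a^+=-0.3591
step 2: x_pred=2.3135  r=-8.1835  x^+=-3.5704  v^+=-0.0767  a^+=-1.2664
step 3: x_pred=-4.1047  r=-0.5453  x^+=-4.4968  v^+=-1.2146  a^+=-1.3268
step 4: x_pred=-6.0320  r=2.4420  x^+=-4.2762  v^+=-2.1371  a^+=-1.0561
step 5: x_pred=-6.5046  r=4.2646  x^+=-3.4384  v^+=-2.6635  a^+=-0.5833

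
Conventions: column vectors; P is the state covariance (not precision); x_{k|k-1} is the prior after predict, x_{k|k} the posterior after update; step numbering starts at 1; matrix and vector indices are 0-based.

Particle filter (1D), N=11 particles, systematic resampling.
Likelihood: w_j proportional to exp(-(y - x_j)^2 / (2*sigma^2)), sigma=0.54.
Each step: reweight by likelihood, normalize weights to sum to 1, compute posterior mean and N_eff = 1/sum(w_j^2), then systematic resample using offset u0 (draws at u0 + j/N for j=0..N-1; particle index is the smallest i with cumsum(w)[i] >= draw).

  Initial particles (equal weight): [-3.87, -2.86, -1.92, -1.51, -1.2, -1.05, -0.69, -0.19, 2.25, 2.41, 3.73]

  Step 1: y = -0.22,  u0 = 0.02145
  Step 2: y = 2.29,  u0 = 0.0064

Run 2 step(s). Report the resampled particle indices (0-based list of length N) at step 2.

step 1: w=[0.0000, 0.0000, 0.0031, 0.0257, 0.0857, 0.1366, 0.3047, 0.4443, 0.0000, 0.0000, 0.0000]  mean=-0.5856  Neff=3.1561  idx=[3, 4, 5, 6, 6, 6, 7, 7, 7, 7, 7]
step 2: w=[0.0000, 0.0000, 0.0000, 0.0018, 0.0018, 0.0018, 0.1989, 0.1989, 0.1989, 0.1989, 0.1989]  mean=-0.1928  Neff=5.0560  idx=[6, 6, 6, 7, 7, 8, 8, 9, 9, 10, 10]

resampled_idx = [6, 6, 6, 7, 7, 8, 8, 9, 9, 10, 10]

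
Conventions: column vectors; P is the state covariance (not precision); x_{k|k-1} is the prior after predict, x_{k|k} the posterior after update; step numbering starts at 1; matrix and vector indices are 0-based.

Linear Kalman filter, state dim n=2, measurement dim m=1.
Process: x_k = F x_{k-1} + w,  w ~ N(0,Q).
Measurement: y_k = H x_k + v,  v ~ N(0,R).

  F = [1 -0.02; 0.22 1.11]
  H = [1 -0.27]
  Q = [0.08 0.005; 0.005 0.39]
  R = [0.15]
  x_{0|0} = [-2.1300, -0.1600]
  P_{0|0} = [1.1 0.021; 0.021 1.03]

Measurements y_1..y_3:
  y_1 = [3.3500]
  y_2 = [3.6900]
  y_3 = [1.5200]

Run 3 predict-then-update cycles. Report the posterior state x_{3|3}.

x_post = [2.3452, 0.4266]

step 1: x^-=[-2.1268, -0.6462]  P^-=[1.1796 0.2474; 0.2474 1.7226]  S=[1.3216]  K=[0.8420; -0.1648]  nu=[5.3023]  x^+=[2.3378, -1.5198]  P^+=[0.2426 0.4307; 0.4307 1.6867]
step 2: x^-=[2.3682, -1.1727]  P^-=[0.3060 0.4971; 0.4971 2.6903]  S=[0.3837]  K=[0.4478; -0.5975]  nu=[1.0052]  x^+=[2.8183, -1.7732]  P^+=[0.2291 0.5998; 0.5998 2.5533]
step 3: x^-=[2.8538, -1.3482]  P^-=[0.2861 0.6618; 0.6618 3.8399]  S=[0.3587]  K=[0.2995; -1.0454]  nu=[-1.6978]  x^+=[2.3452, 0.4266]  P^+=[0.2539 0.7741; 0.7741 3.4479]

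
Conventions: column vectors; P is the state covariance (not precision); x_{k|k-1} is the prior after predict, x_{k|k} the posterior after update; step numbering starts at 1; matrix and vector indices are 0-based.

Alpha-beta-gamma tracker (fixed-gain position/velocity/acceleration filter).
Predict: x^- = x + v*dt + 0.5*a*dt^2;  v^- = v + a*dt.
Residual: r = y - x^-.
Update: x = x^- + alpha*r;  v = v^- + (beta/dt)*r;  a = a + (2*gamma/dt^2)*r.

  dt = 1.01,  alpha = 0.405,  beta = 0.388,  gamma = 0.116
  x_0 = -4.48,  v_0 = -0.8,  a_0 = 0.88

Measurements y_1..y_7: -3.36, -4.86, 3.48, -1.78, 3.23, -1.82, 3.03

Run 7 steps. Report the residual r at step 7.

step 1: x_pred=-4.8392  r=1.4792  x^+=-4.2401  v^+=0.6570  a^+=1.2164
step 2: x_pred=-2.9561  r=-1.9039  x^+=-3.7272  v^+=1.1542  a^+=0.7834
step 3: x_pred=-2.1619  r=5.6419  x^+=0.1231  v^+=4.1128  a^+=2.0665
step 4: x_pred=5.3310  r=-7.1110  x^+=2.4511  v^+=3.4682  a^+=0.4493
step 5: x_pred=6.1831  r=-2.9531  x^+=4.9871  v^+=2.7875  a^+=-0.2224
step 6: x_pred=7.6891  r=-9.5091  x^+=3.8379  v^+=-1.0901  a^+=-2.3850
step 7: x_pred=1.5205  r=1.5095  x^+=2.1318  v^+=-2.9190  a^+=-2.0417

resid = 1.5095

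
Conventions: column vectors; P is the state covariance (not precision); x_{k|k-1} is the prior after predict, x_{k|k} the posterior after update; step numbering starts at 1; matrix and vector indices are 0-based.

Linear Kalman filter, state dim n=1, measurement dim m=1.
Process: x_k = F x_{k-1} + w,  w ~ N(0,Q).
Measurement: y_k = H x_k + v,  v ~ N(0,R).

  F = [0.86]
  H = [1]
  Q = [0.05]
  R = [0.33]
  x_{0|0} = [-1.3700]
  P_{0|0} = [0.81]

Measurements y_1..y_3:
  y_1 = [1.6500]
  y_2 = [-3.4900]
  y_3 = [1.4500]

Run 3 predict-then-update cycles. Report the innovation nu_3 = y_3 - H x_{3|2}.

innov = [2.3095]

step 1: x^-=[-1.1782]  P^-=[0.6491]  S=[0.9791]  K=[0.6629]  nu=[2.8282]  x^+=[0.6967]  P^+=[0.2188]
step 2: x^-=[0.5992]  P^-=[0.2118]  S=[0.5418]  K=[0.3909]  nu=[-4.0892]  x^+=[-0.9994]  P^+=[0.1290]
step 3: x^-=[-0.8595]  P^-=[0.1454]  S=[0.4754]  K=[0.3059]  nu=[2.3095]  x^+=[-0.1531]  P^+=[0.1009]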